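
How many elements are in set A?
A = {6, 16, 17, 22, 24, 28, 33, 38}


Set A = {6, 16, 17, 22, 24, 28, 33, 38}
Listing elements: 6, 16, 17, 22, 24, 28, 33, 38
Counting: 8 elements
|A| = 8

8


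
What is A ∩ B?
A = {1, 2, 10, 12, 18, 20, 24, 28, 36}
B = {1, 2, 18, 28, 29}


Set A = {1, 2, 10, 12, 18, 20, 24, 28, 36}
Set B = {1, 2, 18, 28, 29}
A ∩ B includes only elements in both sets.
Check each element of A against B:
1 ✓, 2 ✓, 10 ✗, 12 ✗, 18 ✓, 20 ✗, 24 ✗, 28 ✓, 36 ✗
A ∩ B = {1, 2, 18, 28}

{1, 2, 18, 28}


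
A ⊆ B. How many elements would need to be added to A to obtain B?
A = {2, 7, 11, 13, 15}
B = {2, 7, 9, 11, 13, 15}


Set A = {2, 7, 11, 13, 15}, |A| = 5
Set B = {2, 7, 9, 11, 13, 15}, |B| = 6
Since A ⊆ B: B \ A = {9}
|B| - |A| = 6 - 5 = 1

1


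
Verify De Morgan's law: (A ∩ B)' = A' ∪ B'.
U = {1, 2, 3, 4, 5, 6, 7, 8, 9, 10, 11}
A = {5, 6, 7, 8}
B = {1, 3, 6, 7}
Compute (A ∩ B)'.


U = {1, 2, 3, 4, 5, 6, 7, 8, 9, 10, 11}
A = {5, 6, 7, 8}, B = {1, 3, 6, 7}
A ∩ B = {6, 7}
(A ∩ B)' = U \ (A ∩ B) = {1, 2, 3, 4, 5, 8, 9, 10, 11}
Verification via A' ∪ B': A' = {1, 2, 3, 4, 9, 10, 11}, B' = {2, 4, 5, 8, 9, 10, 11}
A' ∪ B' = {1, 2, 3, 4, 5, 8, 9, 10, 11} ✓

{1, 2, 3, 4, 5, 8, 9, 10, 11}


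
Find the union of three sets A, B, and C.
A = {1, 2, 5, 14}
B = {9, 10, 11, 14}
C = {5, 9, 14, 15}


Set A = {1, 2, 5, 14}
Set B = {9, 10, 11, 14}
Set C = {5, 9, 14, 15}
First, A ∪ B = {1, 2, 5, 9, 10, 11, 14}
Then, (A ∪ B) ∪ C = {1, 2, 5, 9, 10, 11, 14, 15}

{1, 2, 5, 9, 10, 11, 14, 15}


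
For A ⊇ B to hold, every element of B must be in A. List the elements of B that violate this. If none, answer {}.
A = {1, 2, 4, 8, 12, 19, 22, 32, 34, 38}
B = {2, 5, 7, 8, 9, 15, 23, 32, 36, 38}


Set A = {1, 2, 4, 8, 12, 19, 22, 32, 34, 38}
Set B = {2, 5, 7, 8, 9, 15, 23, 32, 36, 38}
Check each element of B against A:
2 ∈ A, 5 ∉ A (include), 7 ∉ A (include), 8 ∈ A, 9 ∉ A (include), 15 ∉ A (include), 23 ∉ A (include), 32 ∈ A, 36 ∉ A (include), 38 ∈ A
Elements of B not in A: {5, 7, 9, 15, 23, 36}

{5, 7, 9, 15, 23, 36}


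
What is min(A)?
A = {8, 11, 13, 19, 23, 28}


Set A = {8, 11, 13, 19, 23, 28}
Elements in ascending order: 8, 11, 13, 19, 23, 28
The smallest element is 8.

8


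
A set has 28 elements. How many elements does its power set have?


The set has 28 elements.
The power set contains all possible subsets.
|P(A)| = 2^|A| = 2^28 = 268435456

268435456


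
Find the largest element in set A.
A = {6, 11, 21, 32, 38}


Set A = {6, 11, 21, 32, 38}
Elements in ascending order: 6, 11, 21, 32, 38
The largest element is 38.

38


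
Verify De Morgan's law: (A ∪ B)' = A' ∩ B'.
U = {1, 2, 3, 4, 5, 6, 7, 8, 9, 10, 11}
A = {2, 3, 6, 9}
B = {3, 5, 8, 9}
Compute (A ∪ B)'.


U = {1, 2, 3, 4, 5, 6, 7, 8, 9, 10, 11}
A = {2, 3, 6, 9}, B = {3, 5, 8, 9}
A ∪ B = {2, 3, 5, 6, 8, 9}
(A ∪ B)' = U \ (A ∪ B) = {1, 4, 7, 10, 11}
Verification via A' ∩ B': A' = {1, 4, 5, 7, 8, 10, 11}, B' = {1, 2, 4, 6, 7, 10, 11}
A' ∩ B' = {1, 4, 7, 10, 11} ✓

{1, 4, 7, 10, 11}


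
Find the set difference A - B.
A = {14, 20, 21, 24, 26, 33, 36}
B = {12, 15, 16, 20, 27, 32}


Set A = {14, 20, 21, 24, 26, 33, 36}
Set B = {12, 15, 16, 20, 27, 32}
A \ B includes elements in A that are not in B.
Check each element of A:
14 (not in B, keep), 20 (in B, remove), 21 (not in B, keep), 24 (not in B, keep), 26 (not in B, keep), 33 (not in B, keep), 36 (not in B, keep)
A \ B = {14, 21, 24, 26, 33, 36}

{14, 21, 24, 26, 33, 36}


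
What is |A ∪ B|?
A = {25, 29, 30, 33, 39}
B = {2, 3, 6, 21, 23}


Set A = {25, 29, 30, 33, 39}, |A| = 5
Set B = {2, 3, 6, 21, 23}, |B| = 5
A ∩ B = {}, |A ∩ B| = 0
|A ∪ B| = |A| + |B| - |A ∩ B| = 5 + 5 - 0 = 10

10


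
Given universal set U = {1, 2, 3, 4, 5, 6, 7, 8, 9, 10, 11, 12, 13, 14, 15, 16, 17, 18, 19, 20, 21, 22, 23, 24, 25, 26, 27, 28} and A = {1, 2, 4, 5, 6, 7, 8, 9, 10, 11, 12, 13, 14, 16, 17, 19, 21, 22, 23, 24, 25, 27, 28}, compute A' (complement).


Universal set U = {1, 2, 3, 4, 5, 6, 7, 8, 9, 10, 11, 12, 13, 14, 15, 16, 17, 18, 19, 20, 21, 22, 23, 24, 25, 26, 27, 28}
Set A = {1, 2, 4, 5, 6, 7, 8, 9, 10, 11, 12, 13, 14, 16, 17, 19, 21, 22, 23, 24, 25, 27, 28}
A' = U \ A = elements in U but not in A
Checking each element of U:
1 (in A, exclude), 2 (in A, exclude), 3 (not in A, include), 4 (in A, exclude), 5 (in A, exclude), 6 (in A, exclude), 7 (in A, exclude), 8 (in A, exclude), 9 (in A, exclude), 10 (in A, exclude), 11 (in A, exclude), 12 (in A, exclude), 13 (in A, exclude), 14 (in A, exclude), 15 (not in A, include), 16 (in A, exclude), 17 (in A, exclude), 18 (not in A, include), 19 (in A, exclude), 20 (not in A, include), 21 (in A, exclude), 22 (in A, exclude), 23 (in A, exclude), 24 (in A, exclude), 25 (in A, exclude), 26 (not in A, include), 27 (in A, exclude), 28 (in A, exclude)
A' = {3, 15, 18, 20, 26}

{3, 15, 18, 20, 26}


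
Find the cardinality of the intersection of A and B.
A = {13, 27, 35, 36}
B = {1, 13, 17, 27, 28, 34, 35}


Set A = {13, 27, 35, 36}
Set B = {1, 13, 17, 27, 28, 34, 35}
A ∩ B = {13, 27, 35}
|A ∩ B| = 3

3


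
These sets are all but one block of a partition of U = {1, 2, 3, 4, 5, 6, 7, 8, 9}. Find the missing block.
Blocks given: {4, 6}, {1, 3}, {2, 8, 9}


U = {1, 2, 3, 4, 5, 6, 7, 8, 9}
Shown blocks: {4, 6}, {1, 3}, {2, 8, 9}
A partition's blocks are pairwise disjoint and cover U, so the missing block = U \ (union of shown blocks).
Union of shown blocks: {1, 2, 3, 4, 6, 8, 9}
Missing block = U \ (union) = {5, 7}

{5, 7}


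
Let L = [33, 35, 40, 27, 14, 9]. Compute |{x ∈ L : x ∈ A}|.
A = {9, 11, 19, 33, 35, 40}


Set A = {9, 11, 19, 33, 35, 40}
Candidates: [33, 35, 40, 27, 14, 9]
Check each candidate:
33 ∈ A, 35 ∈ A, 40 ∈ A, 27 ∉ A, 14 ∉ A, 9 ∈ A
Count of candidates in A: 4

4


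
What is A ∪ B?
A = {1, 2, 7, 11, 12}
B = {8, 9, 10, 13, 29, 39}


Set A = {1, 2, 7, 11, 12}
Set B = {8, 9, 10, 13, 29, 39}
A ∪ B includes all elements in either set.
Elements from A: {1, 2, 7, 11, 12}
Elements from B not already included: {8, 9, 10, 13, 29, 39}
A ∪ B = {1, 2, 7, 8, 9, 10, 11, 12, 13, 29, 39}

{1, 2, 7, 8, 9, 10, 11, 12, 13, 29, 39}


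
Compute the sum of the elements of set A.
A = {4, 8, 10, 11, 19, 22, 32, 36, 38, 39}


Set A = {4, 8, 10, 11, 19, 22, 32, 36, 38, 39}
Sum = 4 + 8 + 10 + 11 + 19 + 22 + 32 + 36 + 38 + 39 = 219

219


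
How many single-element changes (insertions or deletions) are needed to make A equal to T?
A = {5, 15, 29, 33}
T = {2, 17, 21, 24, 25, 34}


Set A = {5, 15, 29, 33}
Set T = {2, 17, 21, 24, 25, 34}
Elements to remove from A (in A, not in T): {5, 15, 29, 33} → 4 removals
Elements to add to A (in T, not in A): {2, 17, 21, 24, 25, 34} → 6 additions
Total edits = 4 + 6 = 10

10


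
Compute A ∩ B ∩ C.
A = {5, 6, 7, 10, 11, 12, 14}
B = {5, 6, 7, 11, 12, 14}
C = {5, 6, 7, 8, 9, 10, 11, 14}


Set A = {5, 6, 7, 10, 11, 12, 14}
Set B = {5, 6, 7, 11, 12, 14}
Set C = {5, 6, 7, 8, 9, 10, 11, 14}
First, A ∩ B = {5, 6, 7, 11, 12, 14}
Then, (A ∩ B) ∩ C = {5, 6, 7, 11, 14}

{5, 6, 7, 11, 14}


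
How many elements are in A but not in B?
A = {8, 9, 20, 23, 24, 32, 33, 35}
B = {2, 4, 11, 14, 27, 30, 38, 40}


Set A = {8, 9, 20, 23, 24, 32, 33, 35}
Set B = {2, 4, 11, 14, 27, 30, 38, 40}
A \ B = {8, 9, 20, 23, 24, 32, 33, 35}
|A \ B| = 8

8


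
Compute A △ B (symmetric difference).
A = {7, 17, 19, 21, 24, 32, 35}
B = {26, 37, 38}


Set A = {7, 17, 19, 21, 24, 32, 35}
Set B = {26, 37, 38}
A △ B = (A \ B) ∪ (B \ A)
Elements in A but not B: {7, 17, 19, 21, 24, 32, 35}
Elements in B but not A: {26, 37, 38}
A △ B = {7, 17, 19, 21, 24, 26, 32, 35, 37, 38}

{7, 17, 19, 21, 24, 26, 32, 35, 37, 38}


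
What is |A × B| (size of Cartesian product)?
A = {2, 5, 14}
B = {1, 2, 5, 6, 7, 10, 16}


Set A = {2, 5, 14} has 3 elements.
Set B = {1, 2, 5, 6, 7, 10, 16} has 7 elements.
|A × B| = |A| × |B| = 3 × 7 = 21

21


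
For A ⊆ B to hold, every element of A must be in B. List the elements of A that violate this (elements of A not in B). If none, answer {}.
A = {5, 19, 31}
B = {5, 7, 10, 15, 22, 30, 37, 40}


Set A = {5, 19, 31}
Set B = {5, 7, 10, 15, 22, 30, 37, 40}
Check each element of A against B:
5 ∈ B, 19 ∉ B (include), 31 ∉ B (include)
Elements of A not in B: {19, 31}

{19, 31}


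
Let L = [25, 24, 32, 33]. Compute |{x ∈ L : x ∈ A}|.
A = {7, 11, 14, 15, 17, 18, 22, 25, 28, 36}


Set A = {7, 11, 14, 15, 17, 18, 22, 25, 28, 36}
Candidates: [25, 24, 32, 33]
Check each candidate:
25 ∈ A, 24 ∉ A, 32 ∉ A, 33 ∉ A
Count of candidates in A: 1

1


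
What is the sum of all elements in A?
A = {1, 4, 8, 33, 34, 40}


Set A = {1, 4, 8, 33, 34, 40}
Sum = 1 + 4 + 8 + 33 + 34 + 40 = 120

120


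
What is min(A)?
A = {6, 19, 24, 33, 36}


Set A = {6, 19, 24, 33, 36}
Elements in ascending order: 6, 19, 24, 33, 36
The smallest element is 6.

6


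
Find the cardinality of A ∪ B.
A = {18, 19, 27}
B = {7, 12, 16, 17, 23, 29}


Set A = {18, 19, 27}, |A| = 3
Set B = {7, 12, 16, 17, 23, 29}, |B| = 6
A ∩ B = {}, |A ∩ B| = 0
|A ∪ B| = |A| + |B| - |A ∩ B| = 3 + 6 - 0 = 9

9


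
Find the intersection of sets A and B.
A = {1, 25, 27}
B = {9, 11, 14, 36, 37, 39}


Set A = {1, 25, 27}
Set B = {9, 11, 14, 36, 37, 39}
A ∩ B includes only elements in both sets.
Check each element of A against B:
1 ✗, 25 ✗, 27 ✗
A ∩ B = {}

{}


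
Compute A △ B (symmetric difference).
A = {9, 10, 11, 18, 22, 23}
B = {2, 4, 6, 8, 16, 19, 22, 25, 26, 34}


Set A = {9, 10, 11, 18, 22, 23}
Set B = {2, 4, 6, 8, 16, 19, 22, 25, 26, 34}
A △ B = (A \ B) ∪ (B \ A)
Elements in A but not B: {9, 10, 11, 18, 23}
Elements in B but not A: {2, 4, 6, 8, 16, 19, 25, 26, 34}
A △ B = {2, 4, 6, 8, 9, 10, 11, 16, 18, 19, 23, 25, 26, 34}

{2, 4, 6, 8, 9, 10, 11, 16, 18, 19, 23, 25, 26, 34}


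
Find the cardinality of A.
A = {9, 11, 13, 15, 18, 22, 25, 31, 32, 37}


Set A = {9, 11, 13, 15, 18, 22, 25, 31, 32, 37}
Listing elements: 9, 11, 13, 15, 18, 22, 25, 31, 32, 37
Counting: 10 elements
|A| = 10

10


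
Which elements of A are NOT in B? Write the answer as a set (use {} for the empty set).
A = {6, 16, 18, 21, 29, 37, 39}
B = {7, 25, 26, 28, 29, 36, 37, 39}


Set A = {6, 16, 18, 21, 29, 37, 39}
Set B = {7, 25, 26, 28, 29, 36, 37, 39}
Check each element of A against B:
6 ∉ B (include), 16 ∉ B (include), 18 ∉ B (include), 21 ∉ B (include), 29 ∈ B, 37 ∈ B, 39 ∈ B
Elements of A not in B: {6, 16, 18, 21}

{6, 16, 18, 21}


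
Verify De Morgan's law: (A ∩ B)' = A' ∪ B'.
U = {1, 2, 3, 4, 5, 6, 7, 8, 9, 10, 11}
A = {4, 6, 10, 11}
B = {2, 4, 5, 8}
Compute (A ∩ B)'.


U = {1, 2, 3, 4, 5, 6, 7, 8, 9, 10, 11}
A = {4, 6, 10, 11}, B = {2, 4, 5, 8}
A ∩ B = {4}
(A ∩ B)' = U \ (A ∩ B) = {1, 2, 3, 5, 6, 7, 8, 9, 10, 11}
Verification via A' ∪ B': A' = {1, 2, 3, 5, 7, 8, 9}, B' = {1, 3, 6, 7, 9, 10, 11}
A' ∪ B' = {1, 2, 3, 5, 6, 7, 8, 9, 10, 11} ✓

{1, 2, 3, 5, 6, 7, 8, 9, 10, 11}


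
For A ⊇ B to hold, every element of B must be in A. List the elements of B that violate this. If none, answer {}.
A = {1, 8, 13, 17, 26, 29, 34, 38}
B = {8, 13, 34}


Set A = {1, 8, 13, 17, 26, 29, 34, 38}
Set B = {8, 13, 34}
Check each element of B against A:
8 ∈ A, 13 ∈ A, 34 ∈ A
Elements of B not in A: {}

{}


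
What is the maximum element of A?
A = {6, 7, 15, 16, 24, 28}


Set A = {6, 7, 15, 16, 24, 28}
Elements in ascending order: 6, 7, 15, 16, 24, 28
The largest element is 28.

28


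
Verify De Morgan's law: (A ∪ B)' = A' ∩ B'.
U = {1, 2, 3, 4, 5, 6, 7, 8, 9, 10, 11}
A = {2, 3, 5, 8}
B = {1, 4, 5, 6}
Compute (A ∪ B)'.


U = {1, 2, 3, 4, 5, 6, 7, 8, 9, 10, 11}
A = {2, 3, 5, 8}, B = {1, 4, 5, 6}
A ∪ B = {1, 2, 3, 4, 5, 6, 8}
(A ∪ B)' = U \ (A ∪ B) = {7, 9, 10, 11}
Verification via A' ∩ B': A' = {1, 4, 6, 7, 9, 10, 11}, B' = {2, 3, 7, 8, 9, 10, 11}
A' ∩ B' = {7, 9, 10, 11} ✓

{7, 9, 10, 11}


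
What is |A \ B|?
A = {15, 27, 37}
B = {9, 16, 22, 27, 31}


Set A = {15, 27, 37}
Set B = {9, 16, 22, 27, 31}
A \ B = {15, 37}
|A \ B| = 2

2


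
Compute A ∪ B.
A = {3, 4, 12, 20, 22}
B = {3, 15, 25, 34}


Set A = {3, 4, 12, 20, 22}
Set B = {3, 15, 25, 34}
A ∪ B includes all elements in either set.
Elements from A: {3, 4, 12, 20, 22}
Elements from B not already included: {15, 25, 34}
A ∪ B = {3, 4, 12, 15, 20, 22, 25, 34}

{3, 4, 12, 15, 20, 22, 25, 34}


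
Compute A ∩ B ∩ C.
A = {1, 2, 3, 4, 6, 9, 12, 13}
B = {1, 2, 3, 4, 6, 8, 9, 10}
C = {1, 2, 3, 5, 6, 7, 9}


Set A = {1, 2, 3, 4, 6, 9, 12, 13}
Set B = {1, 2, 3, 4, 6, 8, 9, 10}
Set C = {1, 2, 3, 5, 6, 7, 9}
First, A ∩ B = {1, 2, 3, 4, 6, 9}
Then, (A ∩ B) ∩ C = {1, 2, 3, 6, 9}

{1, 2, 3, 6, 9}


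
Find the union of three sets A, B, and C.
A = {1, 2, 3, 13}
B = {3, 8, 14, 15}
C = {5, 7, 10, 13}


Set A = {1, 2, 3, 13}
Set B = {3, 8, 14, 15}
Set C = {5, 7, 10, 13}
First, A ∪ B = {1, 2, 3, 8, 13, 14, 15}
Then, (A ∪ B) ∪ C = {1, 2, 3, 5, 7, 8, 10, 13, 14, 15}

{1, 2, 3, 5, 7, 8, 10, 13, 14, 15}


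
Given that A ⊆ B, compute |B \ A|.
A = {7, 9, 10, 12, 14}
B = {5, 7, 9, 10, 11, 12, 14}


Set A = {7, 9, 10, 12, 14}, |A| = 5
Set B = {5, 7, 9, 10, 11, 12, 14}, |B| = 7
Since A ⊆ B: B \ A = {5, 11}
|B| - |A| = 7 - 5 = 2

2


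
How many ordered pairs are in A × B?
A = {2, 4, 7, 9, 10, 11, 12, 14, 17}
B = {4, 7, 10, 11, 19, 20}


Set A = {2, 4, 7, 9, 10, 11, 12, 14, 17} has 9 elements.
Set B = {4, 7, 10, 11, 19, 20} has 6 elements.
|A × B| = |A| × |B| = 9 × 6 = 54

54


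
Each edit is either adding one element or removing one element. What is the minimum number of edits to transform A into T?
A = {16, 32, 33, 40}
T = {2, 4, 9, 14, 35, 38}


Set A = {16, 32, 33, 40}
Set T = {2, 4, 9, 14, 35, 38}
Elements to remove from A (in A, not in T): {16, 32, 33, 40} → 4 removals
Elements to add to A (in T, not in A): {2, 4, 9, 14, 35, 38} → 6 additions
Total edits = 4 + 6 = 10

10


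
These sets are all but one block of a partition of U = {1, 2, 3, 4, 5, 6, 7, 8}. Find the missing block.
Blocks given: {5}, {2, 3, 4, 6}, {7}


U = {1, 2, 3, 4, 5, 6, 7, 8}
Shown blocks: {5}, {2, 3, 4, 6}, {7}
A partition's blocks are pairwise disjoint and cover U, so the missing block = U \ (union of shown blocks).
Union of shown blocks: {2, 3, 4, 5, 6, 7}
Missing block = U \ (union) = {1, 8}

{1, 8}


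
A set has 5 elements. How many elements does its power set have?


The set has 5 elements.
The power set contains all possible subsets.
|P(A)| = 2^|A| = 2^5 = 32

32


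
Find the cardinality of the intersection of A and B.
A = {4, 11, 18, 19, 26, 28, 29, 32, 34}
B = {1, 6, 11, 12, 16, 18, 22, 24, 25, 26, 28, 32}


Set A = {4, 11, 18, 19, 26, 28, 29, 32, 34}
Set B = {1, 6, 11, 12, 16, 18, 22, 24, 25, 26, 28, 32}
A ∩ B = {11, 18, 26, 28, 32}
|A ∩ B| = 5

5


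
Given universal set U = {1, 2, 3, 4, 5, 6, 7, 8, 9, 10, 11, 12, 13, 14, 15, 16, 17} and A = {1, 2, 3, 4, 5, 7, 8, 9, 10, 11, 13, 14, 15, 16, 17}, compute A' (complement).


Universal set U = {1, 2, 3, 4, 5, 6, 7, 8, 9, 10, 11, 12, 13, 14, 15, 16, 17}
Set A = {1, 2, 3, 4, 5, 7, 8, 9, 10, 11, 13, 14, 15, 16, 17}
A' = U \ A = elements in U but not in A
Checking each element of U:
1 (in A, exclude), 2 (in A, exclude), 3 (in A, exclude), 4 (in A, exclude), 5 (in A, exclude), 6 (not in A, include), 7 (in A, exclude), 8 (in A, exclude), 9 (in A, exclude), 10 (in A, exclude), 11 (in A, exclude), 12 (not in A, include), 13 (in A, exclude), 14 (in A, exclude), 15 (in A, exclude), 16 (in A, exclude), 17 (in A, exclude)
A' = {6, 12}

{6, 12}


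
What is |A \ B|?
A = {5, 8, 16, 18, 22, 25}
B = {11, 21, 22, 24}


Set A = {5, 8, 16, 18, 22, 25}
Set B = {11, 21, 22, 24}
A \ B = {5, 8, 16, 18, 25}
|A \ B| = 5

5


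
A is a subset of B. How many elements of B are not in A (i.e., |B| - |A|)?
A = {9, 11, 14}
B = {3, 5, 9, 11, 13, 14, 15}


Set A = {9, 11, 14}, |A| = 3
Set B = {3, 5, 9, 11, 13, 14, 15}, |B| = 7
Since A ⊆ B: B \ A = {3, 5, 13, 15}
|B| - |A| = 7 - 3 = 4

4


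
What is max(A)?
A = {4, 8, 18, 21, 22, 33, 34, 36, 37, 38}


Set A = {4, 8, 18, 21, 22, 33, 34, 36, 37, 38}
Elements in ascending order: 4, 8, 18, 21, 22, 33, 34, 36, 37, 38
The largest element is 38.

38


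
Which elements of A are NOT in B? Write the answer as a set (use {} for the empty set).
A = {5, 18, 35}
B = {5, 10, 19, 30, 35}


Set A = {5, 18, 35}
Set B = {5, 10, 19, 30, 35}
Check each element of A against B:
5 ∈ B, 18 ∉ B (include), 35 ∈ B
Elements of A not in B: {18}

{18}


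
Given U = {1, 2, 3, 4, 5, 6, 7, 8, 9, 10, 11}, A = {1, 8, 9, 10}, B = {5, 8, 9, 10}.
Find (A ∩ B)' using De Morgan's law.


U = {1, 2, 3, 4, 5, 6, 7, 8, 9, 10, 11}
A = {1, 8, 9, 10}, B = {5, 8, 9, 10}
A ∩ B = {8, 9, 10}
(A ∩ B)' = U \ (A ∩ B) = {1, 2, 3, 4, 5, 6, 7, 11}
Verification via A' ∪ B': A' = {2, 3, 4, 5, 6, 7, 11}, B' = {1, 2, 3, 4, 6, 7, 11}
A' ∪ B' = {1, 2, 3, 4, 5, 6, 7, 11} ✓

{1, 2, 3, 4, 5, 6, 7, 11}


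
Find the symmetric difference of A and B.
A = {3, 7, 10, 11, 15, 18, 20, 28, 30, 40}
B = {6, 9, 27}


Set A = {3, 7, 10, 11, 15, 18, 20, 28, 30, 40}
Set B = {6, 9, 27}
A △ B = (A \ B) ∪ (B \ A)
Elements in A but not B: {3, 7, 10, 11, 15, 18, 20, 28, 30, 40}
Elements in B but not A: {6, 9, 27}
A △ B = {3, 6, 7, 9, 10, 11, 15, 18, 20, 27, 28, 30, 40}

{3, 6, 7, 9, 10, 11, 15, 18, 20, 27, 28, 30, 40}


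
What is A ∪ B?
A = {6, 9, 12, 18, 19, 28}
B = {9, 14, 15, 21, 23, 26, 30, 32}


Set A = {6, 9, 12, 18, 19, 28}
Set B = {9, 14, 15, 21, 23, 26, 30, 32}
A ∪ B includes all elements in either set.
Elements from A: {6, 9, 12, 18, 19, 28}
Elements from B not already included: {14, 15, 21, 23, 26, 30, 32}
A ∪ B = {6, 9, 12, 14, 15, 18, 19, 21, 23, 26, 28, 30, 32}

{6, 9, 12, 14, 15, 18, 19, 21, 23, 26, 28, 30, 32}


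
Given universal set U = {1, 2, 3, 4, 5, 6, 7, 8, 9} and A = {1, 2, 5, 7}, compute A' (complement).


Universal set U = {1, 2, 3, 4, 5, 6, 7, 8, 9}
Set A = {1, 2, 5, 7}
A' = U \ A = elements in U but not in A
Checking each element of U:
1 (in A, exclude), 2 (in A, exclude), 3 (not in A, include), 4 (not in A, include), 5 (in A, exclude), 6 (not in A, include), 7 (in A, exclude), 8 (not in A, include), 9 (not in A, include)
A' = {3, 4, 6, 8, 9}

{3, 4, 6, 8, 9}


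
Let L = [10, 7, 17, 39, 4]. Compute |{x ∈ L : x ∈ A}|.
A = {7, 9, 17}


Set A = {7, 9, 17}
Candidates: [10, 7, 17, 39, 4]
Check each candidate:
10 ∉ A, 7 ∈ A, 17 ∈ A, 39 ∉ A, 4 ∉ A
Count of candidates in A: 2

2


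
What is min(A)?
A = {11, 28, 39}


Set A = {11, 28, 39}
Elements in ascending order: 11, 28, 39
The smallest element is 11.

11


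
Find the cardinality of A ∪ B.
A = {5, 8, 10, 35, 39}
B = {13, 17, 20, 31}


Set A = {5, 8, 10, 35, 39}, |A| = 5
Set B = {13, 17, 20, 31}, |B| = 4
A ∩ B = {}, |A ∩ B| = 0
|A ∪ B| = |A| + |B| - |A ∩ B| = 5 + 4 - 0 = 9

9


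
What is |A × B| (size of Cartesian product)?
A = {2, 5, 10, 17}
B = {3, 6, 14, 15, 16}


Set A = {2, 5, 10, 17} has 4 elements.
Set B = {3, 6, 14, 15, 16} has 5 elements.
|A × B| = |A| × |B| = 4 × 5 = 20

20


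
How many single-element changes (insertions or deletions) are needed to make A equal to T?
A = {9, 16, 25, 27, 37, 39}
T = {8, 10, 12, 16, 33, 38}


Set A = {9, 16, 25, 27, 37, 39}
Set T = {8, 10, 12, 16, 33, 38}
Elements to remove from A (in A, not in T): {9, 25, 27, 37, 39} → 5 removals
Elements to add to A (in T, not in A): {8, 10, 12, 33, 38} → 5 additions
Total edits = 5 + 5 = 10

10


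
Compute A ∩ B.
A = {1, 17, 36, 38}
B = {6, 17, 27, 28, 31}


Set A = {1, 17, 36, 38}
Set B = {6, 17, 27, 28, 31}
A ∩ B includes only elements in both sets.
Check each element of A against B:
1 ✗, 17 ✓, 36 ✗, 38 ✗
A ∩ B = {17}

{17}


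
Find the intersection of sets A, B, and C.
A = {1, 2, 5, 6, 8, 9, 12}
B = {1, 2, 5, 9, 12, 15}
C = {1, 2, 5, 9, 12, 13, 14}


Set A = {1, 2, 5, 6, 8, 9, 12}
Set B = {1, 2, 5, 9, 12, 15}
Set C = {1, 2, 5, 9, 12, 13, 14}
First, A ∩ B = {1, 2, 5, 9, 12}
Then, (A ∩ B) ∩ C = {1, 2, 5, 9, 12}

{1, 2, 5, 9, 12}


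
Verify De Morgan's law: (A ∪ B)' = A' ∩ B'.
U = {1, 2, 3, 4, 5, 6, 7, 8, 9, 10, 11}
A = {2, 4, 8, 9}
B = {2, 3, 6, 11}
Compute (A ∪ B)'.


U = {1, 2, 3, 4, 5, 6, 7, 8, 9, 10, 11}
A = {2, 4, 8, 9}, B = {2, 3, 6, 11}
A ∪ B = {2, 3, 4, 6, 8, 9, 11}
(A ∪ B)' = U \ (A ∪ B) = {1, 5, 7, 10}
Verification via A' ∩ B': A' = {1, 3, 5, 6, 7, 10, 11}, B' = {1, 4, 5, 7, 8, 9, 10}
A' ∩ B' = {1, 5, 7, 10} ✓

{1, 5, 7, 10}


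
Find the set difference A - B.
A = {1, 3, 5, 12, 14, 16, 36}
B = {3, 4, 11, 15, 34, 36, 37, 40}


Set A = {1, 3, 5, 12, 14, 16, 36}
Set B = {3, 4, 11, 15, 34, 36, 37, 40}
A \ B includes elements in A that are not in B.
Check each element of A:
1 (not in B, keep), 3 (in B, remove), 5 (not in B, keep), 12 (not in B, keep), 14 (not in B, keep), 16 (not in B, keep), 36 (in B, remove)
A \ B = {1, 5, 12, 14, 16}

{1, 5, 12, 14, 16}


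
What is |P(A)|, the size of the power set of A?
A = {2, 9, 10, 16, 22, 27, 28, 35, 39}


Set A = {2, 9, 10, 16, 22, 27, 28, 35, 39}
|A| = 9
The power set P(A) contains all subsets of A.
|P(A)| = 2^|A| = 2^9 = 512

512


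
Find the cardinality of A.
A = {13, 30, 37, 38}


Set A = {13, 30, 37, 38}
Listing elements: 13, 30, 37, 38
Counting: 4 elements
|A| = 4

4


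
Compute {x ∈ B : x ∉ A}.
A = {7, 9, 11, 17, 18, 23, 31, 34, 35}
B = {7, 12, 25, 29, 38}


Set A = {7, 9, 11, 17, 18, 23, 31, 34, 35}
Set B = {7, 12, 25, 29, 38}
Check each element of B against A:
7 ∈ A, 12 ∉ A (include), 25 ∉ A (include), 29 ∉ A (include), 38 ∉ A (include)
Elements of B not in A: {12, 25, 29, 38}

{12, 25, 29, 38}


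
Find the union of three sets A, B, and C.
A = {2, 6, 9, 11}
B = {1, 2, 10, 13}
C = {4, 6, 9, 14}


Set A = {2, 6, 9, 11}
Set B = {1, 2, 10, 13}
Set C = {4, 6, 9, 14}
First, A ∪ B = {1, 2, 6, 9, 10, 11, 13}
Then, (A ∪ B) ∪ C = {1, 2, 4, 6, 9, 10, 11, 13, 14}

{1, 2, 4, 6, 9, 10, 11, 13, 14}


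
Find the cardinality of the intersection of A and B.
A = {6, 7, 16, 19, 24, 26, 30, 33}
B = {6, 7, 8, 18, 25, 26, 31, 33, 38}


Set A = {6, 7, 16, 19, 24, 26, 30, 33}
Set B = {6, 7, 8, 18, 25, 26, 31, 33, 38}
A ∩ B = {6, 7, 26, 33}
|A ∩ B| = 4

4


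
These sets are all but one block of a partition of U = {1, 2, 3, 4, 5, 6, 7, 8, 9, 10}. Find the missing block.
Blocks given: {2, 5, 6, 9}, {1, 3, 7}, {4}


U = {1, 2, 3, 4, 5, 6, 7, 8, 9, 10}
Shown blocks: {2, 5, 6, 9}, {1, 3, 7}, {4}
A partition's blocks are pairwise disjoint and cover U, so the missing block = U \ (union of shown blocks).
Union of shown blocks: {1, 2, 3, 4, 5, 6, 7, 9}
Missing block = U \ (union) = {8, 10}

{8, 10}


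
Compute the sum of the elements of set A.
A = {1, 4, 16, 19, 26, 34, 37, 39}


Set A = {1, 4, 16, 19, 26, 34, 37, 39}
Sum = 1 + 4 + 16 + 19 + 26 + 34 + 37 + 39 = 176

176


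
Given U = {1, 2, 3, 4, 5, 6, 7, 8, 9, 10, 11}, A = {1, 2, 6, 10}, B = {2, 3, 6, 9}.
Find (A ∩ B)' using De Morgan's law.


U = {1, 2, 3, 4, 5, 6, 7, 8, 9, 10, 11}
A = {1, 2, 6, 10}, B = {2, 3, 6, 9}
A ∩ B = {2, 6}
(A ∩ B)' = U \ (A ∩ B) = {1, 3, 4, 5, 7, 8, 9, 10, 11}
Verification via A' ∪ B': A' = {3, 4, 5, 7, 8, 9, 11}, B' = {1, 4, 5, 7, 8, 10, 11}
A' ∪ B' = {1, 3, 4, 5, 7, 8, 9, 10, 11} ✓

{1, 3, 4, 5, 7, 8, 9, 10, 11}


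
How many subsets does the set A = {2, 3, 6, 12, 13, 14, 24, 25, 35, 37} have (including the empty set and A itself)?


Set A = {2, 3, 6, 12, 13, 14, 24, 25, 35, 37}
|A| = 10
The power set P(A) contains all subsets of A.
|P(A)| = 2^|A| = 2^10 = 1024

1024


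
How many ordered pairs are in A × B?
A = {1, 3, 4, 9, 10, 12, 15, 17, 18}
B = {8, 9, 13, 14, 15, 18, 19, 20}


Set A = {1, 3, 4, 9, 10, 12, 15, 17, 18} has 9 elements.
Set B = {8, 9, 13, 14, 15, 18, 19, 20} has 8 elements.
|A × B| = |A| × |B| = 9 × 8 = 72

72


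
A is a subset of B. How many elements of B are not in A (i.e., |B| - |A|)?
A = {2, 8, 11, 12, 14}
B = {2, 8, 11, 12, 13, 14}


Set A = {2, 8, 11, 12, 14}, |A| = 5
Set B = {2, 8, 11, 12, 13, 14}, |B| = 6
Since A ⊆ B: B \ A = {13}
|B| - |A| = 6 - 5 = 1

1


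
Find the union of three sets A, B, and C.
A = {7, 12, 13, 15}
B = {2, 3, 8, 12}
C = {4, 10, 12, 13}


Set A = {7, 12, 13, 15}
Set B = {2, 3, 8, 12}
Set C = {4, 10, 12, 13}
First, A ∪ B = {2, 3, 7, 8, 12, 13, 15}
Then, (A ∪ B) ∪ C = {2, 3, 4, 7, 8, 10, 12, 13, 15}

{2, 3, 4, 7, 8, 10, 12, 13, 15}


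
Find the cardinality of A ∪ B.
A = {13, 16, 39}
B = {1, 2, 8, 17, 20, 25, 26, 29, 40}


Set A = {13, 16, 39}, |A| = 3
Set B = {1, 2, 8, 17, 20, 25, 26, 29, 40}, |B| = 9
A ∩ B = {}, |A ∩ B| = 0
|A ∪ B| = |A| + |B| - |A ∩ B| = 3 + 9 - 0 = 12

12


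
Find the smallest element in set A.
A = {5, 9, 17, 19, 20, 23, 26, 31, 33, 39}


Set A = {5, 9, 17, 19, 20, 23, 26, 31, 33, 39}
Elements in ascending order: 5, 9, 17, 19, 20, 23, 26, 31, 33, 39
The smallest element is 5.

5


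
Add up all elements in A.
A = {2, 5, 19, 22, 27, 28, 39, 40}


Set A = {2, 5, 19, 22, 27, 28, 39, 40}
Sum = 2 + 5 + 19 + 22 + 27 + 28 + 39 + 40 = 182

182


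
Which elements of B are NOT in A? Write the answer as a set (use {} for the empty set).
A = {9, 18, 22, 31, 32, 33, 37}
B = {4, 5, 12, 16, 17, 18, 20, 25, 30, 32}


Set A = {9, 18, 22, 31, 32, 33, 37}
Set B = {4, 5, 12, 16, 17, 18, 20, 25, 30, 32}
Check each element of B against A:
4 ∉ A (include), 5 ∉ A (include), 12 ∉ A (include), 16 ∉ A (include), 17 ∉ A (include), 18 ∈ A, 20 ∉ A (include), 25 ∉ A (include), 30 ∉ A (include), 32 ∈ A
Elements of B not in A: {4, 5, 12, 16, 17, 20, 25, 30}

{4, 5, 12, 16, 17, 20, 25, 30}


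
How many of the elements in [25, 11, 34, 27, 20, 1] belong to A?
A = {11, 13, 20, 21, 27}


Set A = {11, 13, 20, 21, 27}
Candidates: [25, 11, 34, 27, 20, 1]
Check each candidate:
25 ∉ A, 11 ∈ A, 34 ∉ A, 27 ∈ A, 20 ∈ A, 1 ∉ A
Count of candidates in A: 3

3


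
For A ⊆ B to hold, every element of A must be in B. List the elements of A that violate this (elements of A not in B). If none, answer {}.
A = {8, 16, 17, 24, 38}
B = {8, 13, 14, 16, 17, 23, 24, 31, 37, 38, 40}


Set A = {8, 16, 17, 24, 38}
Set B = {8, 13, 14, 16, 17, 23, 24, 31, 37, 38, 40}
Check each element of A against B:
8 ∈ B, 16 ∈ B, 17 ∈ B, 24 ∈ B, 38 ∈ B
Elements of A not in B: {}

{}


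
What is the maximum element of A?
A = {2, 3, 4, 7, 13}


Set A = {2, 3, 4, 7, 13}
Elements in ascending order: 2, 3, 4, 7, 13
The largest element is 13.

13


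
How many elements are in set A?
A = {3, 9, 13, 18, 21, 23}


Set A = {3, 9, 13, 18, 21, 23}
Listing elements: 3, 9, 13, 18, 21, 23
Counting: 6 elements
|A| = 6

6


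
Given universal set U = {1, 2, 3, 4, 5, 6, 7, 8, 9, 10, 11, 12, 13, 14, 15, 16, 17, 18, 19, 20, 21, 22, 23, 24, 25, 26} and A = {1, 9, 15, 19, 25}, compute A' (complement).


Universal set U = {1, 2, 3, 4, 5, 6, 7, 8, 9, 10, 11, 12, 13, 14, 15, 16, 17, 18, 19, 20, 21, 22, 23, 24, 25, 26}
Set A = {1, 9, 15, 19, 25}
A' = U \ A = elements in U but not in A
Checking each element of U:
1 (in A, exclude), 2 (not in A, include), 3 (not in A, include), 4 (not in A, include), 5 (not in A, include), 6 (not in A, include), 7 (not in A, include), 8 (not in A, include), 9 (in A, exclude), 10 (not in A, include), 11 (not in A, include), 12 (not in A, include), 13 (not in A, include), 14 (not in A, include), 15 (in A, exclude), 16 (not in A, include), 17 (not in A, include), 18 (not in A, include), 19 (in A, exclude), 20 (not in A, include), 21 (not in A, include), 22 (not in A, include), 23 (not in A, include), 24 (not in A, include), 25 (in A, exclude), 26 (not in A, include)
A' = {2, 3, 4, 5, 6, 7, 8, 10, 11, 12, 13, 14, 16, 17, 18, 20, 21, 22, 23, 24, 26}

{2, 3, 4, 5, 6, 7, 8, 10, 11, 12, 13, 14, 16, 17, 18, 20, 21, 22, 23, 24, 26}


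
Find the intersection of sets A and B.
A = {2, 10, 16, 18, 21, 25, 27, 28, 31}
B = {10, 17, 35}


Set A = {2, 10, 16, 18, 21, 25, 27, 28, 31}
Set B = {10, 17, 35}
A ∩ B includes only elements in both sets.
Check each element of A against B:
2 ✗, 10 ✓, 16 ✗, 18 ✗, 21 ✗, 25 ✗, 27 ✗, 28 ✗, 31 ✗
A ∩ B = {10}

{10}


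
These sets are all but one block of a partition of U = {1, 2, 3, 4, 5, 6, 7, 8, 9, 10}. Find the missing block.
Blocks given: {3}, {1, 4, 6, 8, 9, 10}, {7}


U = {1, 2, 3, 4, 5, 6, 7, 8, 9, 10}
Shown blocks: {3}, {1, 4, 6, 8, 9, 10}, {7}
A partition's blocks are pairwise disjoint and cover U, so the missing block = U \ (union of shown blocks).
Union of shown blocks: {1, 3, 4, 6, 7, 8, 9, 10}
Missing block = U \ (union) = {2, 5}

{2, 5}


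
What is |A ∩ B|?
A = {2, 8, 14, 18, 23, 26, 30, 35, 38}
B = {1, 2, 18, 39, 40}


Set A = {2, 8, 14, 18, 23, 26, 30, 35, 38}
Set B = {1, 2, 18, 39, 40}
A ∩ B = {2, 18}
|A ∩ B| = 2

2


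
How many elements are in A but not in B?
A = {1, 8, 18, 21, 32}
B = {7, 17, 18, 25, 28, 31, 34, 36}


Set A = {1, 8, 18, 21, 32}
Set B = {7, 17, 18, 25, 28, 31, 34, 36}
A \ B = {1, 8, 21, 32}
|A \ B| = 4

4


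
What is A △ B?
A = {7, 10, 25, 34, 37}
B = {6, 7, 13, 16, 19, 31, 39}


Set A = {7, 10, 25, 34, 37}
Set B = {6, 7, 13, 16, 19, 31, 39}
A △ B = (A \ B) ∪ (B \ A)
Elements in A but not B: {10, 25, 34, 37}
Elements in B but not A: {6, 13, 16, 19, 31, 39}
A △ B = {6, 10, 13, 16, 19, 25, 31, 34, 37, 39}

{6, 10, 13, 16, 19, 25, 31, 34, 37, 39}


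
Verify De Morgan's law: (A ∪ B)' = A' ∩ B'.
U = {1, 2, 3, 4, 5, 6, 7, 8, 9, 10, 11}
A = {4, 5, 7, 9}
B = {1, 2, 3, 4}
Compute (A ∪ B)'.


U = {1, 2, 3, 4, 5, 6, 7, 8, 9, 10, 11}
A = {4, 5, 7, 9}, B = {1, 2, 3, 4}
A ∪ B = {1, 2, 3, 4, 5, 7, 9}
(A ∪ B)' = U \ (A ∪ B) = {6, 8, 10, 11}
Verification via A' ∩ B': A' = {1, 2, 3, 6, 8, 10, 11}, B' = {5, 6, 7, 8, 9, 10, 11}
A' ∩ B' = {6, 8, 10, 11} ✓

{6, 8, 10, 11}


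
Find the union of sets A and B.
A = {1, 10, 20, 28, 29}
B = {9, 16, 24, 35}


Set A = {1, 10, 20, 28, 29}
Set B = {9, 16, 24, 35}
A ∪ B includes all elements in either set.
Elements from A: {1, 10, 20, 28, 29}
Elements from B not already included: {9, 16, 24, 35}
A ∪ B = {1, 9, 10, 16, 20, 24, 28, 29, 35}

{1, 9, 10, 16, 20, 24, 28, 29, 35}


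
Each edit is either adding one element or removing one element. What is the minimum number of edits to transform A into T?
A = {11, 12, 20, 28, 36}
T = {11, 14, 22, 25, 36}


Set A = {11, 12, 20, 28, 36}
Set T = {11, 14, 22, 25, 36}
Elements to remove from A (in A, not in T): {12, 20, 28} → 3 removals
Elements to add to A (in T, not in A): {14, 22, 25} → 3 additions
Total edits = 3 + 3 = 6

6


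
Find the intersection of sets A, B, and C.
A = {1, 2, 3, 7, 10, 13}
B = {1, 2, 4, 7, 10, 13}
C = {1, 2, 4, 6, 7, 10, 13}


Set A = {1, 2, 3, 7, 10, 13}
Set B = {1, 2, 4, 7, 10, 13}
Set C = {1, 2, 4, 6, 7, 10, 13}
First, A ∩ B = {1, 2, 7, 10, 13}
Then, (A ∩ B) ∩ C = {1, 2, 7, 10, 13}

{1, 2, 7, 10, 13}


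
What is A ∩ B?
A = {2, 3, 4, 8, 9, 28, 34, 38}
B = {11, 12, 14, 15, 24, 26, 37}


Set A = {2, 3, 4, 8, 9, 28, 34, 38}
Set B = {11, 12, 14, 15, 24, 26, 37}
A ∩ B includes only elements in both sets.
Check each element of A against B:
2 ✗, 3 ✗, 4 ✗, 8 ✗, 9 ✗, 28 ✗, 34 ✗, 38 ✗
A ∩ B = {}

{}


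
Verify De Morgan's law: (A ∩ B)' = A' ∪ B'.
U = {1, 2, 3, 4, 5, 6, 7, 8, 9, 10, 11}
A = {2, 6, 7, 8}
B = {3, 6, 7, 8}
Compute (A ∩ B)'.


U = {1, 2, 3, 4, 5, 6, 7, 8, 9, 10, 11}
A = {2, 6, 7, 8}, B = {3, 6, 7, 8}
A ∩ B = {6, 7, 8}
(A ∩ B)' = U \ (A ∩ B) = {1, 2, 3, 4, 5, 9, 10, 11}
Verification via A' ∪ B': A' = {1, 3, 4, 5, 9, 10, 11}, B' = {1, 2, 4, 5, 9, 10, 11}
A' ∪ B' = {1, 2, 3, 4, 5, 9, 10, 11} ✓

{1, 2, 3, 4, 5, 9, 10, 11}


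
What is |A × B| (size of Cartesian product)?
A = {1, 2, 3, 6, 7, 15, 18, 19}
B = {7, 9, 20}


Set A = {1, 2, 3, 6, 7, 15, 18, 19} has 8 elements.
Set B = {7, 9, 20} has 3 elements.
|A × B| = |A| × |B| = 8 × 3 = 24

24


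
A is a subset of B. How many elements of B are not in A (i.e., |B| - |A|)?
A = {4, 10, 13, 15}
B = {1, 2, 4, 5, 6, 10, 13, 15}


Set A = {4, 10, 13, 15}, |A| = 4
Set B = {1, 2, 4, 5, 6, 10, 13, 15}, |B| = 8
Since A ⊆ B: B \ A = {1, 2, 5, 6}
|B| - |A| = 8 - 4 = 4

4


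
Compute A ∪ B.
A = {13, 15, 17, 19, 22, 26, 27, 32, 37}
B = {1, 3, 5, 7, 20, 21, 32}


Set A = {13, 15, 17, 19, 22, 26, 27, 32, 37}
Set B = {1, 3, 5, 7, 20, 21, 32}
A ∪ B includes all elements in either set.
Elements from A: {13, 15, 17, 19, 22, 26, 27, 32, 37}
Elements from B not already included: {1, 3, 5, 7, 20, 21}
A ∪ B = {1, 3, 5, 7, 13, 15, 17, 19, 20, 21, 22, 26, 27, 32, 37}

{1, 3, 5, 7, 13, 15, 17, 19, 20, 21, 22, 26, 27, 32, 37}


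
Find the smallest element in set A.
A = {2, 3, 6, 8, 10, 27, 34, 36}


Set A = {2, 3, 6, 8, 10, 27, 34, 36}
Elements in ascending order: 2, 3, 6, 8, 10, 27, 34, 36
The smallest element is 2.

2


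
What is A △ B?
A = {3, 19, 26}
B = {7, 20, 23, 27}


Set A = {3, 19, 26}
Set B = {7, 20, 23, 27}
A △ B = (A \ B) ∪ (B \ A)
Elements in A but not B: {3, 19, 26}
Elements in B but not A: {7, 20, 23, 27}
A △ B = {3, 7, 19, 20, 23, 26, 27}

{3, 7, 19, 20, 23, 26, 27}


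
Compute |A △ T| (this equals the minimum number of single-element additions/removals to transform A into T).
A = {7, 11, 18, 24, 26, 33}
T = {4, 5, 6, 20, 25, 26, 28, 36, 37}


Set A = {7, 11, 18, 24, 26, 33}
Set T = {4, 5, 6, 20, 25, 26, 28, 36, 37}
Elements to remove from A (in A, not in T): {7, 11, 18, 24, 33} → 5 removals
Elements to add to A (in T, not in A): {4, 5, 6, 20, 25, 28, 36, 37} → 8 additions
Total edits = 5 + 8 = 13

13


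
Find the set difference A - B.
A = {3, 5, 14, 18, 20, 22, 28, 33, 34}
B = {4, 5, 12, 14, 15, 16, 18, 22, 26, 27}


Set A = {3, 5, 14, 18, 20, 22, 28, 33, 34}
Set B = {4, 5, 12, 14, 15, 16, 18, 22, 26, 27}
A \ B includes elements in A that are not in B.
Check each element of A:
3 (not in B, keep), 5 (in B, remove), 14 (in B, remove), 18 (in B, remove), 20 (not in B, keep), 22 (in B, remove), 28 (not in B, keep), 33 (not in B, keep), 34 (not in B, keep)
A \ B = {3, 20, 28, 33, 34}

{3, 20, 28, 33, 34}


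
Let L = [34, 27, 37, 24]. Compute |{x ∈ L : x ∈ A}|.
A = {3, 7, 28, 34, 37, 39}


Set A = {3, 7, 28, 34, 37, 39}
Candidates: [34, 27, 37, 24]
Check each candidate:
34 ∈ A, 27 ∉ A, 37 ∈ A, 24 ∉ A
Count of candidates in A: 2

2


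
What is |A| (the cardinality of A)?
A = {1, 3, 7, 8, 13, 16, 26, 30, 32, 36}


Set A = {1, 3, 7, 8, 13, 16, 26, 30, 32, 36}
Listing elements: 1, 3, 7, 8, 13, 16, 26, 30, 32, 36
Counting: 10 elements
|A| = 10

10


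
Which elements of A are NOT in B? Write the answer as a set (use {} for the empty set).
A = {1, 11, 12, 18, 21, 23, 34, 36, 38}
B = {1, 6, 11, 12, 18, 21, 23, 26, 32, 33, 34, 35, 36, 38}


Set A = {1, 11, 12, 18, 21, 23, 34, 36, 38}
Set B = {1, 6, 11, 12, 18, 21, 23, 26, 32, 33, 34, 35, 36, 38}
Check each element of A against B:
1 ∈ B, 11 ∈ B, 12 ∈ B, 18 ∈ B, 21 ∈ B, 23 ∈ B, 34 ∈ B, 36 ∈ B, 38 ∈ B
Elements of A not in B: {}

{}


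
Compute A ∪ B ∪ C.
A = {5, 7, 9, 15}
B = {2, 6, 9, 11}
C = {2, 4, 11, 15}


Set A = {5, 7, 9, 15}
Set B = {2, 6, 9, 11}
Set C = {2, 4, 11, 15}
First, A ∪ B = {2, 5, 6, 7, 9, 11, 15}
Then, (A ∪ B) ∪ C = {2, 4, 5, 6, 7, 9, 11, 15}

{2, 4, 5, 6, 7, 9, 11, 15}


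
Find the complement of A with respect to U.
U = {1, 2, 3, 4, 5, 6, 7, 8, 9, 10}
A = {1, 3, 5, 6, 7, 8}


Universal set U = {1, 2, 3, 4, 5, 6, 7, 8, 9, 10}
Set A = {1, 3, 5, 6, 7, 8}
A' = U \ A = elements in U but not in A
Checking each element of U:
1 (in A, exclude), 2 (not in A, include), 3 (in A, exclude), 4 (not in A, include), 5 (in A, exclude), 6 (in A, exclude), 7 (in A, exclude), 8 (in A, exclude), 9 (not in A, include), 10 (not in A, include)
A' = {2, 4, 9, 10}

{2, 4, 9, 10}


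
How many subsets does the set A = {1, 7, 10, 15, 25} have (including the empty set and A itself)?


Set A = {1, 7, 10, 15, 25}
|A| = 5
The power set P(A) contains all subsets of A.
|P(A)| = 2^|A| = 2^5 = 32

32


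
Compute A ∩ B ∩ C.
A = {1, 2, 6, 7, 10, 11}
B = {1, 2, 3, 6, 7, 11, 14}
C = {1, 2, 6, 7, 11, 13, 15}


Set A = {1, 2, 6, 7, 10, 11}
Set B = {1, 2, 3, 6, 7, 11, 14}
Set C = {1, 2, 6, 7, 11, 13, 15}
First, A ∩ B = {1, 2, 6, 7, 11}
Then, (A ∩ B) ∩ C = {1, 2, 6, 7, 11}

{1, 2, 6, 7, 11}


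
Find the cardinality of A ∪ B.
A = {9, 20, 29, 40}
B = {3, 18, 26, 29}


Set A = {9, 20, 29, 40}, |A| = 4
Set B = {3, 18, 26, 29}, |B| = 4
A ∩ B = {29}, |A ∩ B| = 1
|A ∪ B| = |A| + |B| - |A ∩ B| = 4 + 4 - 1 = 7

7


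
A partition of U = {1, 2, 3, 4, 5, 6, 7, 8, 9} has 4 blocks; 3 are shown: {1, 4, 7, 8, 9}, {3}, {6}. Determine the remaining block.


U = {1, 2, 3, 4, 5, 6, 7, 8, 9}
Shown blocks: {1, 4, 7, 8, 9}, {3}, {6}
A partition's blocks are pairwise disjoint and cover U, so the missing block = U \ (union of shown blocks).
Union of shown blocks: {1, 3, 4, 6, 7, 8, 9}
Missing block = U \ (union) = {2, 5}

{2, 5}


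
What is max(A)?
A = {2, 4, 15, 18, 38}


Set A = {2, 4, 15, 18, 38}
Elements in ascending order: 2, 4, 15, 18, 38
The largest element is 38.

38


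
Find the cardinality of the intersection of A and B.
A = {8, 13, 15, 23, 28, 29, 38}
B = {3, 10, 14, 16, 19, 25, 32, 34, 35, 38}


Set A = {8, 13, 15, 23, 28, 29, 38}
Set B = {3, 10, 14, 16, 19, 25, 32, 34, 35, 38}
A ∩ B = {38}
|A ∩ B| = 1

1


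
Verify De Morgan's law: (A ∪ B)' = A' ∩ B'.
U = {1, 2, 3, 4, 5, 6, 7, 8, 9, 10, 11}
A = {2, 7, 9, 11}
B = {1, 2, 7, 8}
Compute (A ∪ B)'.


U = {1, 2, 3, 4, 5, 6, 7, 8, 9, 10, 11}
A = {2, 7, 9, 11}, B = {1, 2, 7, 8}
A ∪ B = {1, 2, 7, 8, 9, 11}
(A ∪ B)' = U \ (A ∪ B) = {3, 4, 5, 6, 10}
Verification via A' ∩ B': A' = {1, 3, 4, 5, 6, 8, 10}, B' = {3, 4, 5, 6, 9, 10, 11}
A' ∩ B' = {3, 4, 5, 6, 10} ✓

{3, 4, 5, 6, 10}


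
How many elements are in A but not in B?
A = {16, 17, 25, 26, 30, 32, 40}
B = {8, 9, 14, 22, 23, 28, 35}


Set A = {16, 17, 25, 26, 30, 32, 40}
Set B = {8, 9, 14, 22, 23, 28, 35}
A \ B = {16, 17, 25, 26, 30, 32, 40}
|A \ B| = 7

7


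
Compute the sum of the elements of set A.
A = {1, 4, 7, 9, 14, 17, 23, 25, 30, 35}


Set A = {1, 4, 7, 9, 14, 17, 23, 25, 30, 35}
Sum = 1 + 4 + 7 + 9 + 14 + 17 + 23 + 25 + 30 + 35 = 165

165


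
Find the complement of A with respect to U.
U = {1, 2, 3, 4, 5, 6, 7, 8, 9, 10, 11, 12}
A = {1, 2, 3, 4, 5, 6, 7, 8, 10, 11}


Universal set U = {1, 2, 3, 4, 5, 6, 7, 8, 9, 10, 11, 12}
Set A = {1, 2, 3, 4, 5, 6, 7, 8, 10, 11}
A' = U \ A = elements in U but not in A
Checking each element of U:
1 (in A, exclude), 2 (in A, exclude), 3 (in A, exclude), 4 (in A, exclude), 5 (in A, exclude), 6 (in A, exclude), 7 (in A, exclude), 8 (in A, exclude), 9 (not in A, include), 10 (in A, exclude), 11 (in A, exclude), 12 (not in A, include)
A' = {9, 12}

{9, 12}


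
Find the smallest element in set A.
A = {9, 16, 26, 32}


Set A = {9, 16, 26, 32}
Elements in ascending order: 9, 16, 26, 32
The smallest element is 9.

9


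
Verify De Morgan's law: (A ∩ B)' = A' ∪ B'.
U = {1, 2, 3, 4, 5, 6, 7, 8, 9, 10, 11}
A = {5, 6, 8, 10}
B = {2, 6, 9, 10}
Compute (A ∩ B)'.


U = {1, 2, 3, 4, 5, 6, 7, 8, 9, 10, 11}
A = {5, 6, 8, 10}, B = {2, 6, 9, 10}
A ∩ B = {6, 10}
(A ∩ B)' = U \ (A ∩ B) = {1, 2, 3, 4, 5, 7, 8, 9, 11}
Verification via A' ∪ B': A' = {1, 2, 3, 4, 7, 9, 11}, B' = {1, 3, 4, 5, 7, 8, 11}
A' ∪ B' = {1, 2, 3, 4, 5, 7, 8, 9, 11} ✓

{1, 2, 3, 4, 5, 7, 8, 9, 11}


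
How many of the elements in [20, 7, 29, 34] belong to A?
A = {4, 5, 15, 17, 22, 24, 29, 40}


Set A = {4, 5, 15, 17, 22, 24, 29, 40}
Candidates: [20, 7, 29, 34]
Check each candidate:
20 ∉ A, 7 ∉ A, 29 ∈ A, 34 ∉ A
Count of candidates in A: 1

1
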